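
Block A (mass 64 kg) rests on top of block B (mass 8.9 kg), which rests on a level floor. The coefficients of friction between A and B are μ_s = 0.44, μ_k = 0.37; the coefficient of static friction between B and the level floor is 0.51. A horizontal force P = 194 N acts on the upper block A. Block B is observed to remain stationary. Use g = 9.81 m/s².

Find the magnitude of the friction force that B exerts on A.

f ≈ 194 N

The normal force B exerts on A is simply A's weight, N₁ = 627.8 N.
Maximum static friction on A from B: μ_s N₁ = 0.44×627.8 = 276.2 N.
P = 194 N is within that limit, so A and B move together (both at rest); the A–B friction is simply f₁ = P = 194 N.
By Newton's third law B feels 194 N forward from A. With B stationary, the floor's static friction on B balances it: f₂ = 194 N (well within μ_s(m_A+m_B)g = 364.7 N).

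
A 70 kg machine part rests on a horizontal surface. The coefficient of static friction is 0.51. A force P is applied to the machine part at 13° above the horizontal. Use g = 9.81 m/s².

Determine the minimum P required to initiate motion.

P ≈ 322 N

N = m g − P sin α (the pull lifts the machine part).
At impending slip, P cos α = μ_s N = μ_s (m g − P sin α).
Solving: P (cos α + μ_s sin α) = μ_s m g → P = 0.51×687/(cos 13° + 0.51 sin 13°) = 350/1.089 = 322 N.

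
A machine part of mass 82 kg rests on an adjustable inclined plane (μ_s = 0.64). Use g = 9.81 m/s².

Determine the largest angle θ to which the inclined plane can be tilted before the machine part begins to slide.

At the slip threshold, m g sin θ = μ_s · m g cos θ, so tan θ = μ_s.
θ_max = arctan(0.64) = 32.6°.

θ_max ≈ 32.6°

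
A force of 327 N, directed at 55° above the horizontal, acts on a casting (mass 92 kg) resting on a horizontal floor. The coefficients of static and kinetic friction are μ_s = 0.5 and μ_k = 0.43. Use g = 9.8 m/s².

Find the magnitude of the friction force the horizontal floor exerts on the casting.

f ≈ 188 N

The vertical component of P reduces the normal force: N = m g − P sin α = 901.6 − 267.9 = 633.7 N.
The horizontal driving force is P cos α = 187.6 N, so equilibrium needs friction f = 187.6 N.
The static-friction limit is μ_s N = 316.9 N.
187.6 ≤ 316.9 N → static; friction equals the required 188 N.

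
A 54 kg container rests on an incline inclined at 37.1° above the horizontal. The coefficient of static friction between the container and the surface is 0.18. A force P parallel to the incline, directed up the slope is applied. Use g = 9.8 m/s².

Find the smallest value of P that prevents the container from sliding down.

P_min ≈ 243 N

The container tends to slide down (tan θ > μ_s), so at the point of impending slip friction acts up-slope at its limit: f = μ_s N.
P is parallel to the surface, so N = m g cos θ = 422 N.
Along the incline: P + μ_s N = m g sin θ, so P = 319 − 0.18×422 = 243 N.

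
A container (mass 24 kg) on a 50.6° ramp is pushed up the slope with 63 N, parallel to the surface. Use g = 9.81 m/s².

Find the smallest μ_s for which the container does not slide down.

μ_s,min ≈ 0.796

N = m g cos θ = 149.4 N.
Friction must make up the shortfall along the incline: f = m g sin θ − P = 181.9 − 63 = 118.9 N.
At the threshold f = μ_s N, so μ_s,min = 118.9/149.4 = 0.796.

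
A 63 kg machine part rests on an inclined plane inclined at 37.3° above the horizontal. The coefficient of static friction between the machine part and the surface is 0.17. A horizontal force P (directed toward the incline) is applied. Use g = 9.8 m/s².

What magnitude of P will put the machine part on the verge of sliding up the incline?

At impending motion up the slope, friction acts down-slope at its limit: f = μ_s N.
Perpendicular to the incline: N = m g cos θ + P sin θ.
Along the incline: P cos θ = m g sin θ + μ_s N = m g sin θ + μ_s (m g cos θ + P sin θ).
Solving, P (cos θ − μ_s sin θ) = m g (sin θ + μ_s cos θ), so P = 63×9.8×(sin 37.3° + 0.17 cos 37.3°)/(cos 37.3° − 0.17 sin 37.3°) = 617×0.7412/0.6925 = 661 N.

P ≈ 661 N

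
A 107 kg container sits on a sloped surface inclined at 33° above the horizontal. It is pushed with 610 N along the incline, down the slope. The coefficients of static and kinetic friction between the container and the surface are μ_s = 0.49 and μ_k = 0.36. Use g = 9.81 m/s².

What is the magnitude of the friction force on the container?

f ≈ 317 N (up the incline)

Perpendicular to the surface, N = m g cos θ = 107·9.81·cos 33° = 880.3 N.
For equilibrium along the incline the friction force must supply f = m g sin θ + P = 571.7 + 610 = 1182 N (positive meaning up-slope).
Maximum static friction available: μ_s N = 0.49 × 880.3 = 431.4 N.
Since |1182| > 431.4 N, static friction cannot hold it; the container slides down the incline and kinetic friction applies: f = μ_k N = 0.36 × 880.3 = 317 N.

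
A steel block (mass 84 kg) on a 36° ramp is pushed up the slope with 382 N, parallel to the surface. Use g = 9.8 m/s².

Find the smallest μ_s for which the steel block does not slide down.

μ_s,min ≈ 0.153

N = m g cos θ = 666 N.
Friction must make up the shortfall along the incline: f = m g sin θ − P = 483.9 − 382 = 101.9 N.
At the threshold f = μ_s N, so μ_s,min = 101.9/666 = 0.153.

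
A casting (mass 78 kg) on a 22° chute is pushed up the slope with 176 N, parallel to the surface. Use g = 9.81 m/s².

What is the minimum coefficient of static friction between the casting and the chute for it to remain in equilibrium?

N = m g cos θ = 709.5 N.
Friction must make up the shortfall along the incline: f = m g sin θ − P = 286.6 − 176 = 110.6 N.
At the threshold f = μ_s N, so μ_s,min = 110.6/709.5 = 0.156.

μ_s,min ≈ 0.156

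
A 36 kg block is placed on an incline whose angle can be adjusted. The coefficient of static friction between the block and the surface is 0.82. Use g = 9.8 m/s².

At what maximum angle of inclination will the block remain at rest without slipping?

θ_max ≈ 39.4°

At the slip threshold, m g sin θ = μ_s · m g cos θ, so tan θ = μ_s.
θ_max = arctan(0.82) = 39.4°.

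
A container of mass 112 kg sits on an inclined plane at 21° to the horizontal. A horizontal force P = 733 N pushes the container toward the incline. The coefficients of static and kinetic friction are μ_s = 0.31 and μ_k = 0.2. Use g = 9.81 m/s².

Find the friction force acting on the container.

f ≈ 291 N (down the incline)

The horizontal push has a component P sin θ into the surface, so N = m g cos θ + P sin θ = 1026 + 262.7 = 1288 N.
Parallel to the incline: P cos θ − m g sin θ = 684.3 − 393.7 = 290.6 N; the friction needed to balance this is 290.6 N acting down the slope.
Maximum static friction: μ_s N = 0.31 × 1288 = 399.4 N.
Since 290.6 N is within the 399.4 N limit, the container stays put and friction is exactly 291 N.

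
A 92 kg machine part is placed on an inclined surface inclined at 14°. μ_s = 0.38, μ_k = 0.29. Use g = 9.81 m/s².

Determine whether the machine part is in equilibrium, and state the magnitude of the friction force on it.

N = m g cos θ = 876 N.
Down-slope weight component: m g sin θ = 218 N.
μ_s N = 333 N.
218 ≤ 333 N, so it stays put; friction = 218 N.

f ≈ 218 N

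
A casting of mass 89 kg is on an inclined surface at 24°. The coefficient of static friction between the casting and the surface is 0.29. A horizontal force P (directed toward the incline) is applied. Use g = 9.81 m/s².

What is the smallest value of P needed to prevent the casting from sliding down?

P_min ≈ 120 N

The casting tends to slide down (tan θ > μ_s), so at the point of impending slip friction acts up-slope at its limit: f = μ_s N.
Perpendicular to the incline: N = m g cos θ + P sin θ.
Along the incline: P cos θ + μ_s N = m g sin θ, i.e. P cos θ + μ_s (m g cos θ + P sin θ) = m g sin θ.
Solving, P (cos θ + μ_s sin θ) = m g (sin θ − μ_s cos θ), so P = 873×0.1418/1.031 = 120 N.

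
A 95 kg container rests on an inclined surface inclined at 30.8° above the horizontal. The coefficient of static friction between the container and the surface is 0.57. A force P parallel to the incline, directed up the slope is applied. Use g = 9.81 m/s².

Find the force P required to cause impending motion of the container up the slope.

At impending motion up the slope, friction acts down-slope at its limit: f = μ_s N.
P is parallel to the surface, so N = m g cos θ = 801 N.
Along the incline: P = m g sin θ + μ_s N = 477 + 0.57×801 = 933 N.

P ≈ 933 N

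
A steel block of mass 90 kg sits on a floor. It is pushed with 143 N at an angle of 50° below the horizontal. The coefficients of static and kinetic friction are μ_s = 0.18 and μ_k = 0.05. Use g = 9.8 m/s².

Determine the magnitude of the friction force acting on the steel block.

f ≈ 91.9 N

The vertical component of P adds to the normal force: N = m g + P sin α = 882 + 109.5 = 991.5 N.
For equilibrium, f = P cos α = 143×cos 50° = 91.92 N.
The static-friction limit is μ_s N = 178.5 N.
91.92 ≤ 178.5 N → static; friction equals the required 91.9 N.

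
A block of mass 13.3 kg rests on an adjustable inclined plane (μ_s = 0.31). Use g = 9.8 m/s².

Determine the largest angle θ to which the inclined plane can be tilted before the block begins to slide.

θ_max ≈ 17.2°

At the slip threshold, m g sin θ = μ_s · m g cos θ, so tan θ = μ_s.
θ_max = arctan(0.31) = 17.2°.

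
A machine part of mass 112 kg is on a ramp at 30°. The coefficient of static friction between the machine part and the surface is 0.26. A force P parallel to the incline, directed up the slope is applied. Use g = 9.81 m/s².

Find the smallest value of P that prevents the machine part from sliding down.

P_min ≈ 302 N

The machine part tends to slide down (tan θ > μ_s), so at the point of impending slip friction acts up-slope at its limit: f = μ_s N.
P is parallel to the surface, so N = m g cos θ = 952 N.
Along the incline: P + μ_s N = m g sin θ, so P = 549 − 0.26×952 = 302 N.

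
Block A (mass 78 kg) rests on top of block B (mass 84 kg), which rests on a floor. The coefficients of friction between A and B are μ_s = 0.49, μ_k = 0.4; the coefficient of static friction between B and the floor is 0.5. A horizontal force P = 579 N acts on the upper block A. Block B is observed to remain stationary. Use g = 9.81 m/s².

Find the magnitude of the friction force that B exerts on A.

Between the blocks, N₁ = m_A g = 765.2 N.
Maximum static friction on A from B: μ_s N₁ = 0.49×765.2 = 374.9 N.
P = 579 N exceeds that limit, so A slips over B and the interface friction becomes kinetic: f₁ = μ_k N₁ = 0.4×765.2 = 306 N.
By Newton's third law B feels 306 N forward from A. With B stationary, the floor's static friction on B balances it: f₂ = 306 N (well within μ_s(m_A+m_B)g = 794.6 N).

f ≈ 306 N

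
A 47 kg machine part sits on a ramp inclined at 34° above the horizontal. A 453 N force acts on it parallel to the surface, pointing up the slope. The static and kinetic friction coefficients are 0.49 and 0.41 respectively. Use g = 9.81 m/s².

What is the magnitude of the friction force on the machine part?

Normal force: N = m g cos θ = 47 × 9.81 × cos 34° = 382.2 N.
For equilibrium along the incline the friction force must supply f = m g sin θ − P = 257.8 − 453 = -195.2 N (positive meaning up-slope).
Static friction can supply at most μ_s N = 187.3 N.
|-195.2| exceeds 187.3 N, so the machine part slips up-slope; friction is kinetic, f = μ_k N = 0.41×382.2 = 157 N.

f ≈ 157 N (down the incline)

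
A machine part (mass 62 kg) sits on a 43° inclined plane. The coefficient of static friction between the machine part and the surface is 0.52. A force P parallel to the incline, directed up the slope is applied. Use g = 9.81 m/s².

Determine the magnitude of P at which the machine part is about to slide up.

At impending motion up the slope, friction acts down-slope at its limit: f = μ_s N.
P is parallel to the surface, so N = m g cos θ = 445 N.
Along the incline: P = m g sin θ + μ_s N = 415 + 0.52×445 = 646 N.

P ≈ 646 N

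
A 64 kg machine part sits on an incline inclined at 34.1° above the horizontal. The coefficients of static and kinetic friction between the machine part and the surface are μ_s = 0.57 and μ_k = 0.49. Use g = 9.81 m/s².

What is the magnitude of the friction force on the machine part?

Normal force: N = m g cos θ = 64 × 9.81 × cos 34.1° = 519.9 N.
Along the slope the weight component is m g sin θ = 352 N; friction must supply exactly this, acting up-slope.
Static friction can supply at most μ_s N = 296.3 N.
|352| exceeds 296.3 N, so the machine part slips down-slope; friction is kinetic, f = μ_k N = 0.49×519.9 = 255 N.

f ≈ 255 N (up the incline)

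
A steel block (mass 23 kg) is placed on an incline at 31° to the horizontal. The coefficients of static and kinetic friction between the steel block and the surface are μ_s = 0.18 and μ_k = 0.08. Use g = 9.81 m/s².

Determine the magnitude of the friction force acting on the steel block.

The normal reaction is N = m g cos θ = 193.4 N.
Along the slope the weight component is m g sin θ = 116.2 N; friction must supply exactly this, acting up-slope.
Maximum static friction available: μ_s N = 0.18 × 193.4 = 34.81 N.
|116.2| exceeds 34.81 N, so the steel block slips down-slope; friction is kinetic, f = μ_k N = 0.08×193.4 = 15.5 N.

f ≈ 15.5 N (up the incline)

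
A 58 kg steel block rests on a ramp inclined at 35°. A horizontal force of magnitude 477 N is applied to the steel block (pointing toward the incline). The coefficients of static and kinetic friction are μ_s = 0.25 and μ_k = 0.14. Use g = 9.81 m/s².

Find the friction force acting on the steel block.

The horizontal push has a component P sin θ into the surface, so N = m g cos θ + P sin θ = 466.1 + 273.6 = 739.7 N.
Parallel to the incline: P cos θ − m g sin θ = 390.7 − 326.4 = 64.38 N; the friction needed to balance this is 64.38 N acting down the slope.
The limit of static friction is μ_s N = 184.9 N.
Since 64.38 N is within the 184.9 N limit, the steel block stays put and friction is exactly 64.4 N.

f ≈ 64.4 N (down the incline)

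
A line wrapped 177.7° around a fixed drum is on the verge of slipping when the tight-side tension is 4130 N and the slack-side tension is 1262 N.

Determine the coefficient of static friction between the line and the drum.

μ ≈ 0.382

T₂/T₁ = e^{μβ} → μ = ln(T₂/T₁)/β.
β = 177.7° = 3.101 rad.
μ = ln(4130/1262)/3.101 = ln(3.273)/3.101 = 0.382.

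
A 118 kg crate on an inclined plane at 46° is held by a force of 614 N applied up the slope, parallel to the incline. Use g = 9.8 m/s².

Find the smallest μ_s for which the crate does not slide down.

N = m g cos θ = 803.3 N.
Friction must make up the shortfall along the incline: f = m g sin θ − P = 831.8 − 614 = 217.8 N.
At the threshold f = μ_s N, so μ_s,min = 217.8/803.3 = 0.271.

μ_s,min ≈ 0.271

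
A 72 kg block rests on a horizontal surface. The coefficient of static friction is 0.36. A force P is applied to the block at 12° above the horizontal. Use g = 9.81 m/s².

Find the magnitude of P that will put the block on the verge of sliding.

P ≈ 241 N

N = m g − P sin α (the pull lifts the block).
At impending slip, P cos α = μ_s N = μ_s (m g − P sin α).
Solving: P (cos α + μ_s sin α) = μ_s m g → P = 0.36×706/(cos 12° + 0.36 sin 12°) = 254/1.053 = 241 N.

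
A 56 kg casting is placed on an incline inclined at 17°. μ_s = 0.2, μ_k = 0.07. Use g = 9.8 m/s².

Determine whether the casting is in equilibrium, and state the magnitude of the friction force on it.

f ≈ 36.7 N

N = m g cos θ = 525 N.
Down-slope weight component: m g sin θ = 160 N.
μ_s N = 105 N.
160 > 105 N, so it slides; kinetic friction f = μ_k N = 0.07×525 = 36.7 N.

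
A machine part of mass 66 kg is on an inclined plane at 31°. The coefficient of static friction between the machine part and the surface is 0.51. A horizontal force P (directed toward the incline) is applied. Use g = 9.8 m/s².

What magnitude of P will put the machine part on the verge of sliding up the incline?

P ≈ 1040 N

At impending motion up the slope, friction acts down-slope at its limit: f = μ_s N.
Perpendicular to the incline: N = m g cos θ + P sin θ.
Along the incline: P cos θ = m g sin θ + μ_s N = m g sin θ + μ_s (m g cos θ + P sin θ).
Solving, P (cos θ − μ_s sin θ) = m g (sin θ + μ_s cos θ), so P = 66×9.8×(sin 31° + 0.51 cos 31°)/(cos 31° − 0.51 sin 31°) = 647×0.9522/0.5945 = 1040 N.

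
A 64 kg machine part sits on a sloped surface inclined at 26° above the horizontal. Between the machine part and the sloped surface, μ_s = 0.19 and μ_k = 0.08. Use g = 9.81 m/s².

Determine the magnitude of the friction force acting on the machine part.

f ≈ 45.1 N (up the incline)

Perpendicular to the surface, N = m g cos θ = 64·9.81·cos 26° = 564.3 N.
Along the slope the weight component is m g sin θ = 275.2 N; friction must supply exactly this, acting up-slope.
Static friction can supply at most μ_s N = 107.2 N.
Since |275.2| > 107.2 N, static friction cannot hold it; the machine part slides down the incline and kinetic friction applies: f = μ_k N = 0.08 × 564.3 = 45.1 N.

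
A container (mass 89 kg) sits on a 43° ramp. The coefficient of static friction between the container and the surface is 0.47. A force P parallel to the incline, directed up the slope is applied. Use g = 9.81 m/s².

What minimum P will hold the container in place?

The container tends to slide down (tan θ > μ_s), so at the point of impending slip friction acts up-slope at its limit: f = μ_s N.
P is parallel to the surface, so N = m g cos θ = 639 N.
Along the incline: P + μ_s N = m g sin θ, so P = 595 − 0.47×639 = 295 N.

P_min ≈ 295 N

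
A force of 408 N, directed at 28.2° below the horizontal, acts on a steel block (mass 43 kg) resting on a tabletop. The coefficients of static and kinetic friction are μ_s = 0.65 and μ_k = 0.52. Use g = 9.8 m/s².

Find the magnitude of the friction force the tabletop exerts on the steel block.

f ≈ 360 N

Vertical equilibrium gives N = m g + P sin α = 614.2 N.
Horizontally, friction must balance P cos α = 359.6 N.
μ_s N = 0.65 × 614.2 = 399.2 N.
Since 359.6 N does not exceed the limit, the steel block stays at rest and f = 360 N.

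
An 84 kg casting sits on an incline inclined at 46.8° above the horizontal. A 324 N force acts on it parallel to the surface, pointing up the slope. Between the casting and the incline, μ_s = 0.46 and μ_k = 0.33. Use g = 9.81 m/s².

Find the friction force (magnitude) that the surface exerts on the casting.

f ≈ 186 N (up the incline)

Normal force: N = m g cos θ = 84 × 9.81 × cos 46.8° = 564.1 N.
For equilibrium along the incline the friction force must supply f = m g sin θ − P = 600.7 − 324 = 276.7 N (positive meaning up-slope).
The static-friction ceiling is μ_s N = 0.46 × 564.1 = 259.5 N.
|276.7| exceeds 259.5 N, so the casting slips down-slope; friction is kinetic, f = μ_k N = 0.33×564.1 = 186 N.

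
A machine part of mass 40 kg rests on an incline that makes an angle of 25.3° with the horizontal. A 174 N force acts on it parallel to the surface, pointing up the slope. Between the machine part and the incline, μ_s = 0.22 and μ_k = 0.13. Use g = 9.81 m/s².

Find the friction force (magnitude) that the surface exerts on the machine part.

f ≈ 6.3 N (down the incline)

Perpendicular to the surface, N = m g cos θ = 40·9.81·cos 25.3° = 354.8 N.
Parallel to the incline, ΣF = 0 gives f = m g sin θ − P = 167.7 − 174 = -6.305 N (up-slope positive).
The static-friction ceiling is μ_s N = 0.22 × 354.8 = 78.05 N.
Since |-6.305| ≤ 78.05 N, the machine part remains in static equilibrium and friction takes exactly the required value.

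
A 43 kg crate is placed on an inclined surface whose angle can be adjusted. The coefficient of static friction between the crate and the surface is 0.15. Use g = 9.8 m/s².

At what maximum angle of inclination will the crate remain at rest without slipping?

At the slip threshold, m g sin θ = μ_s · m g cos θ, so tan θ = μ_s.
θ_max = arctan(0.15) = 8.53°.

θ_max ≈ 8.53°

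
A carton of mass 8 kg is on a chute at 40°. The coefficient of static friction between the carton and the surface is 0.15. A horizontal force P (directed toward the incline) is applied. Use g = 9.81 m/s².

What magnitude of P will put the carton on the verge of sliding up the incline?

P ≈ 88.8 N

At impending motion up the slope, friction acts down-slope at its limit: f = μ_s N.
Perpendicular to the incline: N = m g cos θ + P sin θ.
Along the incline: P cos θ = m g sin θ + μ_s N = m g sin θ + μ_s (m g cos θ + P sin θ).
Solving, P (cos θ − μ_s sin θ) = m g (sin θ + μ_s cos θ), so P = 8×9.81×(sin 40° + 0.15 cos 40°)/(cos 40° − 0.15 sin 40°) = 78.5×0.7577/0.6696 = 88.8 N.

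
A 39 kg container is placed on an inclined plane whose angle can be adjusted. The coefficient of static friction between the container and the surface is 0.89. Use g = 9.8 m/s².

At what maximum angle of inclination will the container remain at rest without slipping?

θ_max ≈ 41.7°

At the slip threshold, m g sin θ = μ_s · m g cos θ, so tan θ = μ_s.
θ_max = arctan(0.89) = 41.7°.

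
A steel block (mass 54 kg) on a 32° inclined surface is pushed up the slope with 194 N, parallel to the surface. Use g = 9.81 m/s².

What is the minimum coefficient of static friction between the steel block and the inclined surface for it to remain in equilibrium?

N = m g cos θ = 449.2 N.
Friction must make up the shortfall along the incline: f = m g sin θ − P = 280.7 − 194 = 86.72 N.
At the threshold f = μ_s N, so μ_s,min = 86.72/449.2 = 0.193.

μ_s,min ≈ 0.193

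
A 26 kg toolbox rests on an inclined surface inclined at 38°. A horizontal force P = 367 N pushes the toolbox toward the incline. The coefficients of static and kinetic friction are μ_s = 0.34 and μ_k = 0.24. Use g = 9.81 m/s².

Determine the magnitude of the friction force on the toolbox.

Normal direction: N = m g cos θ + P sin θ = 426.9 N.
Parallel to the incline: P cos θ − m g sin θ = 289.2 − 157 = 132.2 N; the friction needed to balance this is 132.2 N acting down the slope.
The limit of static friction is μ_s N = 145.2 N.
Since 132.2 N is within the 145.2 N limit, the toolbox stays put and friction is exactly 132 N.

f ≈ 132 N (down the incline)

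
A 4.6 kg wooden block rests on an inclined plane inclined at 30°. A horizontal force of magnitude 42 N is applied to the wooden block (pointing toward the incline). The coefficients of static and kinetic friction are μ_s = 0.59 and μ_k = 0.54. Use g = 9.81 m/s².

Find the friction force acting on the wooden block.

The horizontal push has a component P sin θ into the surface, so N = m g cos θ + P sin θ = 39.08 + 21 = 60.08 N.
Along the incline, the net driving force (taking up-slope positive) is P cos θ − m g sin θ = 36.37 − 22.56 = 13.81 N, so equilibrium requires friction f = -13.81 N (down-slope).
Maximum static friction: μ_s N = 0.59 × 60.08 = 35.45 N.
|f_req| = 13.81 ≤ 35.45 N → the wooden block is in equilibrium; friction equals the required value.

f ≈ 13.8 N (down the incline)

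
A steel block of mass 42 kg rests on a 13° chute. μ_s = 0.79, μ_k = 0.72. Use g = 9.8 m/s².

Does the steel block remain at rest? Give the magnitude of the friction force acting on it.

N = m g cos θ = 401 N.
Down-slope weight component: m g sin θ = 92.6 N.
μ_s N = 317 N.
92.6 ≤ 317 N, so it stays put; friction = 92.6 N.

f ≈ 92.6 N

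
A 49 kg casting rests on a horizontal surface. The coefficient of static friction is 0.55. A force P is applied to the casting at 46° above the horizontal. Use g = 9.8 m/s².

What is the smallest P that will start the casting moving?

N = m g − P sin α (the pull lifts the casting).
At impending slip, P cos α = μ_s N = μ_s (m g − P sin α).
Solving: P (cos α + μ_s sin α) = μ_s m g → P = 0.55×480/(cos 46° + 0.55 sin 46°) = 264/1.09 = 242 N.

P ≈ 242 N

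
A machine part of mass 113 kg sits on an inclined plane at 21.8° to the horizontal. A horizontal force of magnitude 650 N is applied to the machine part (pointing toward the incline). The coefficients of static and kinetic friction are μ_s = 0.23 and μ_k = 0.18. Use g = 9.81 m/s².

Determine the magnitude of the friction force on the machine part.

f ≈ 192 N (down the incline)

The horizontal push has a component P sin θ into the surface, so N = m g cos θ + P sin θ = 1029 + 241.4 = 1271 N.
Along the incline, the net driving force (taking up-slope positive) is P cos θ − m g sin θ = 603.5 − 411.7 = 191.8 N, so equilibrium requires friction f = -191.8 N (down-slope).
Maximum static friction: μ_s N = 0.23 × 1271 = 292.2 N.
|f_req| = 191.8 ≤ 292.2 N → the machine part is in equilibrium; friction equals the required value.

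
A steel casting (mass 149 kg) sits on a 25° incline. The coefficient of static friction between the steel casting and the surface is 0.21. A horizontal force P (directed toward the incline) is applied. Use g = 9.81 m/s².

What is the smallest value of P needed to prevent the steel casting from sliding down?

The steel casting tends to slide down (tan θ > μ_s), so at the point of impending slip friction acts up-slope at its limit: f = μ_s N.
Perpendicular to the incline: N = m g cos θ + P sin θ.
Along the incline: P cos θ + μ_s N = m g sin θ, i.e. P cos θ + μ_s (m g cos θ + P sin θ) = m g sin θ.
Solving, P (cos θ + μ_s sin θ) = m g (sin θ − μ_s cos θ), so P = 1460×0.2323/0.9951 = 341 N.

P_min ≈ 341 N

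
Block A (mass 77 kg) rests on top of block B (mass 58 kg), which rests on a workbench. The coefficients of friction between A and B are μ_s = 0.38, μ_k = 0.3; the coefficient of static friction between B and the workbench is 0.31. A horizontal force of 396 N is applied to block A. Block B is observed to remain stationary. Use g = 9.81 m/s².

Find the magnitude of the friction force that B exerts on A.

f ≈ 227 N

Normal force at the A–B interface: N₁ = m_A g = 755.4 N.
Maximum static friction on A from B: μ_s N₁ = 0.38×755.4 = 287 N.
Since P = 396 N > 287 N, A slides on B; the A–B friction is kinetic: f₁ = μ_k N₁ = 0.3×755.4 = 227 N.
B experiences an equal 227 N forward from A (third law). B is in equilibrium, so the floor supplies f₂ = 227 N of static friction (limit μ_s(m_A+m_B)g = 410.5 N, not exceeded).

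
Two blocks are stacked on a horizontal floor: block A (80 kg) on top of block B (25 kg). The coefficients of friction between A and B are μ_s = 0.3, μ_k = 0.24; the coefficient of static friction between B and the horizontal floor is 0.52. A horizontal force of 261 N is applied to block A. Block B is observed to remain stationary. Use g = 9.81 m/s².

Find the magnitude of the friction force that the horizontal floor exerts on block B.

Between the blocks, N₁ = m_A g = 784.8 N.
So the A–B interface can sustain at most μ_s N₁ = 235.4 N of static friction.
P = 261 N exceeds that limit, so A slips over B and the interface friction becomes kinetic: f₁ = μ_k N₁ = 0.24×784.8 = 188 N.
B experiences an equal 188 N forward from A (third law). B is in equilibrium, so the floor supplies f₂ = 188 N of static friction (limit μ_s(m_A+m_B)g = 535.6 N, not exceeded).

f ≈ 188 N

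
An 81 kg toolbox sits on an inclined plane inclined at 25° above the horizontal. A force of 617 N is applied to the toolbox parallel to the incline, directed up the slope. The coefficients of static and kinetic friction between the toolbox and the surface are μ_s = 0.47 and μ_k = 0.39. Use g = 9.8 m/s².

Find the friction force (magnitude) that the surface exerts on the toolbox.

Perpendicular to the surface, N = m g cos θ = 81·9.8·cos 25° = 719.4 N.
Parallel to the incline, ΣF = 0 gives f = m g sin θ − P = 335.5 − 617 = -281.5 N (up-slope positive).
Static friction can supply at most μ_s N = 338.1 N.
Since |-281.5| ≤ 338.1 N, no slip — friction simply equals what equilibrium demands.

f ≈ 282 N (down the incline)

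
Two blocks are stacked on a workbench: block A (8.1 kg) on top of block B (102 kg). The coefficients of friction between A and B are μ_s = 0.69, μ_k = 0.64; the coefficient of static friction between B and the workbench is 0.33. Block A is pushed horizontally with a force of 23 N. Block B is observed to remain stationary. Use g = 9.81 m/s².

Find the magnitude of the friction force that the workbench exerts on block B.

The normal force B exerts on A is simply A's weight, N₁ = 79.46 N.
Maximum static friction on A from B: μ_s N₁ = 0.69×79.46 = 54.83 N.
Since P = 23 N ≤ 54.83 N, A does not slip on B; friction on A equals P = 23 N.
By Newton's third law B feels 23 N forward from A. With B stationary, the floor's static friction on B balances it: f₂ = 23 N (well within μ_s(m_A+m_B)g = 356.4 N).

f ≈ 23 N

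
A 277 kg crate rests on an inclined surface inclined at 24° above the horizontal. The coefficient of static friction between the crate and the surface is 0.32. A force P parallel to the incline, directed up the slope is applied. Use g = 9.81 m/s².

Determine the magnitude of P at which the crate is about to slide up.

P ≈ 1900 N

At impending motion up the slope, friction acts down-slope at its limit: f = μ_s N.
P is parallel to the surface, so N = m g cos θ = 2480 N.
Along the incline: P = m g sin θ + μ_s N = 1110 + 0.32×2480 = 1900 N.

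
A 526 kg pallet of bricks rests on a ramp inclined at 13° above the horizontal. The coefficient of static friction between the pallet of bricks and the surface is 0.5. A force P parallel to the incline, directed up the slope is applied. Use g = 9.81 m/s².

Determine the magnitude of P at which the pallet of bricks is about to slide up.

P ≈ 3670 N

At impending motion up the slope, friction acts down-slope at its limit: f = μ_s N.
P is parallel to the surface, so N = m g cos θ = 5030 N.
Along the incline: P = m g sin θ + μ_s N = 1160 + 0.5×5030 = 3670 N.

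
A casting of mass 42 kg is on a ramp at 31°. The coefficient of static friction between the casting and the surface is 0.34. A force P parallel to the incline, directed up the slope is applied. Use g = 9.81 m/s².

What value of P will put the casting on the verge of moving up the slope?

At impending motion up the slope, friction acts down-slope at its limit: f = μ_s N.
P is parallel to the surface, so N = m g cos θ = 353 N.
Along the incline: P = m g sin θ + μ_s N = 212 + 0.34×353 = 332 N.

P ≈ 332 N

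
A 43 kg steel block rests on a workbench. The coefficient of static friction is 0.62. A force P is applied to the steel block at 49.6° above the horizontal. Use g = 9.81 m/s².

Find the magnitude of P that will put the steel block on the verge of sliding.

N = m g − P sin α (the pull lifts the steel block).
At impending slip, P cos α = μ_s N = μ_s (m g − P sin α).
Solving: P (cos α + μ_s sin α) = μ_s m g → P = 0.62×422/(cos 49.6° + 0.62 sin 49.6°) = 262/1.12 = 233 N.

P ≈ 233 N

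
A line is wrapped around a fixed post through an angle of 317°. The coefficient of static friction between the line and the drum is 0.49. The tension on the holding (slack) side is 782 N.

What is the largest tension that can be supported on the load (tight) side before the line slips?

At impending slip the capstan equation gives T₂/T₁ = e^{μβ} with β in radians.
β = 317° × π/180 = 5.533 rad.
e^{μβ} = e^{0.49×5.533} = 15.04.
T₂ = T₁ · e^{μβ} = 782 × 15.04 = 11800 N.

T_max ≈ 11800 N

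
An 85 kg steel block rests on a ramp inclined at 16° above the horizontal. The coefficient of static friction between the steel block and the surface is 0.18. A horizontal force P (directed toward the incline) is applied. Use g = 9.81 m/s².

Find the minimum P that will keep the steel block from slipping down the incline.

The steel block tends to slide down (tan θ > μ_s), so at the point of impending slip friction acts up-slope at its limit: f = μ_s N.
Perpendicular to the incline: N = m g cos θ + P sin θ.
Along the incline: P cos θ + μ_s N = m g sin θ, i.e. P cos θ + μ_s (m g cos θ + P sin θ) = m g sin θ.
Solving, P (cos θ + μ_s sin θ) = m g (sin θ − μ_s cos θ), so P = 834×0.1026/1.011 = 84.6 N.

P_min ≈ 84.6 N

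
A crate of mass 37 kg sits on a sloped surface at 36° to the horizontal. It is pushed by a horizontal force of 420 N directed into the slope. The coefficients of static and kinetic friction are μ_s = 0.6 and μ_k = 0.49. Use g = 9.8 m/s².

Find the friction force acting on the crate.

f ≈ 127 N (down the incline)

Normal direction: N = m g cos θ + P sin θ = 540.2 N.
Along the incline, the net driving force (taking up-slope positive) is P cos θ − m g sin θ = 339.8 − 213.1 = 126.7 N, so equilibrium requires friction f = -126.7 N (down-slope).
Maximum static friction: μ_s N = 0.6 × 540.2 = 324.1 N.
|f_req| = 126.7 ≤ 324.1 N → the crate is in equilibrium; friction equals the required value.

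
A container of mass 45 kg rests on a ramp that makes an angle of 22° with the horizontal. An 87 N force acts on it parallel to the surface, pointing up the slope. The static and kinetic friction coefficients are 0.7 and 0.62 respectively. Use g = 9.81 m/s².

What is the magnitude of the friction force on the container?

The normal reaction is N = m g cos θ = 409.3 N.
Parallel to the incline, ΣF = 0 gives f = m g sin θ − P = 165.4 − 87 = 78.37 N (up-slope positive).
The static-friction ceiling is μ_s N = 0.7 × 409.3 = 286.5 N.
Since |78.37| ≤ 286.5 N, no slip — friction simply equals what equilibrium demands.

f ≈ 78.4 N (up the incline)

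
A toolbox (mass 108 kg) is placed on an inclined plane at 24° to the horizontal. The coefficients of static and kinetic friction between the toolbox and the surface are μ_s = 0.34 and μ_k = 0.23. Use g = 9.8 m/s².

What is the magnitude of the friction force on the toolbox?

Normal force: N = m g cos θ = 108 × 9.8 × cos 24° = 966.9 N.
Along the slope the weight component is m g sin θ = 430.5 N; friction must supply exactly this, acting up-slope.
Maximum static friction available: μ_s N = 0.34 × 966.9 = 328.7 N.
|430.5| exceeds 328.7 N, so the toolbox slips down-slope; friction is kinetic, f = μ_k N = 0.23×966.9 = 222 N.

f ≈ 222 N (up the incline)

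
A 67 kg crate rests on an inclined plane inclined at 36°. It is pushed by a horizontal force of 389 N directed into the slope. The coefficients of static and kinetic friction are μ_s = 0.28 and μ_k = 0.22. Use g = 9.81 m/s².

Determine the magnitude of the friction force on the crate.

Normal direction: N = m g cos θ + P sin θ = 760.4 N.
Along the incline, the net driving force (taking up-slope positive) is P cos θ − m g sin θ = 314.7 − 386.3 = -71.63 N, so equilibrium requires friction f = 71.63 N (up-slope).
Maximum static friction: μ_s N = 0.28 × 760.4 = 212.9 N.
Since 71.63 N is within the 212.9 N limit, the crate stays put and friction is exactly 71.6 N.

f ≈ 71.6 N (up the incline)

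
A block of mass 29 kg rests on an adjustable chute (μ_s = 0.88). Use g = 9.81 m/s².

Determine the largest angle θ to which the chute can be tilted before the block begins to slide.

At the slip threshold, m g sin θ = μ_s · m g cos θ, so tan θ = μ_s.
θ_max = arctan(0.88) = 41.3°.

θ_max ≈ 41.3°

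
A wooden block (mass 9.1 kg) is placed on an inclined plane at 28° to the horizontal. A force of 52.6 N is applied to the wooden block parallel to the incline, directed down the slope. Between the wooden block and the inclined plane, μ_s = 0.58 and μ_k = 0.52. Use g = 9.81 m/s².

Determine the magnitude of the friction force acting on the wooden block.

f ≈ 41 N (up the incline)

Perpendicular to the surface, N = m g cos θ = 9.1·9.81·cos 28° = 78.82 N.
The friction needed for equilibrium is m g sin θ + P = 41.91 + 52.6 = 94.51 N, measured positive up-slope.
The static-friction ceiling is μ_s N = 0.58 × 78.82 = 45.72 N.
Since |94.51| > 45.72 N, static friction cannot hold it; the wooden block slides down the incline and kinetic friction applies: f = μ_k N = 0.52 × 78.82 = 41 N.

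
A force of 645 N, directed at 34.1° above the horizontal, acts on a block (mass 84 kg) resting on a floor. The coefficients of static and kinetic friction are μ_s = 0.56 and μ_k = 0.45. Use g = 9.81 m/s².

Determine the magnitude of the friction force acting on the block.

N = m g − P sin α = 824 − 645×sin 34.1° = 462.4 N.
The horizontal driving force is P cos α = 534.1 N, so equilibrium needs friction f = 534.1 N.
The static-friction limit is μ_s N = 259 N.
The required friction exceeds μ_s N, so the block moves and f = μ_k N = 208 N.

f ≈ 208 N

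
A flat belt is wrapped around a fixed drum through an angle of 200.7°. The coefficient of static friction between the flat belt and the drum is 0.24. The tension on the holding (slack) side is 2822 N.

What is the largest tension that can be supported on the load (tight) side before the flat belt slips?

At impending slip the capstan equation gives T₂/T₁ = e^{μβ} with β in radians.
β = 200.7° × π/180 = 3.503 rad.
e^{μβ} = e^{0.24×3.503} = 2.318.
T₂ = T₁ · e^{μβ} = 2822 × 2.318 = 6540 N.

T_max ≈ 6540 N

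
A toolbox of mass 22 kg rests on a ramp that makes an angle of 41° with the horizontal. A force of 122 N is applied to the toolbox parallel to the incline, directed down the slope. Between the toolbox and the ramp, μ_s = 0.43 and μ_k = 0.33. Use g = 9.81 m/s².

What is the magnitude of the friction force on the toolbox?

f ≈ 53.8 N (up the incline)

Perpendicular to the surface, N = m g cos θ = 22·9.81·cos 41° = 162.9 N.
Parallel to the incline, ΣF = 0 gives f = m g sin θ + P = 141.6 + 122 = 263.6 N (up-slope positive).
Maximum static friction available: μ_s N = 0.43 × 162.9 = 70.04 N.
|263.6| exceeds 70.04 N, so the toolbox slips down-slope; friction is kinetic, f = μ_k N = 0.33×162.9 = 53.8 N.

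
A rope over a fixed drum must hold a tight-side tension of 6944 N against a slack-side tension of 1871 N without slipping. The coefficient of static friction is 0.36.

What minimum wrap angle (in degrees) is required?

T₂/T₁ = e^{μβ} → β = ln(T₂/T₁)/μ.
β = ln(6944/1871)/0.36 = 1.311/0.36 = 3.643 rad.
In degrees: β = 3.643 × 180/π = 209°.

β_min ≈ 209°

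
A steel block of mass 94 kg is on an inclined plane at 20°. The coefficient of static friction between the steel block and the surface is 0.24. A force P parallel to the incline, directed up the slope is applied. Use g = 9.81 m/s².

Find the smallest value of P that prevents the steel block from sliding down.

The steel block tends to slide down (tan θ > μ_s), so at the point of impending slip friction acts up-slope at its limit: f = μ_s N.
P is parallel to the surface, so N = m g cos θ = 867 N.
Along the incline: P + μ_s N = m g sin θ, so P = 315 − 0.24×867 = 107 N.

P_min ≈ 107 N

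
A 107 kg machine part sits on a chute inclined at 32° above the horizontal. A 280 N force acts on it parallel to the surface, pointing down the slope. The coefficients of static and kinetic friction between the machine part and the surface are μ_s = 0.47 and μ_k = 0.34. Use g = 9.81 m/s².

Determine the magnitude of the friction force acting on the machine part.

f ≈ 303 N (up the incline)

Perpendicular to the surface, N = m g cos θ = 107·9.81·cos 32° = 890.2 N.
Parallel to the incline, ΣF = 0 gives f = m g sin θ + P = 556.2 + 280 = 836.2 N (up-slope positive).
Static friction can supply at most μ_s N = 418.4 N.
|836.2| exceeds 418.4 N, so the machine part slips down-slope; friction is kinetic, f = μ_k N = 0.34×890.2 = 303 N.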